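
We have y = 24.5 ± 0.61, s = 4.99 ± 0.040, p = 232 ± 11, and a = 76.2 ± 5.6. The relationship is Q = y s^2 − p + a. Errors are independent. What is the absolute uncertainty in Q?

21.9

Let w = y·s^2 = 610. δw/w = √((1·δy/y)² + (2·δs/s)²) = √(0.000620 + 0.000257) = 0.0296, so δw = 18.1.
Q = w − p + a: δQ = √(δw² + δp² + δa²) = √(326 + 121 + 31.4) = 21.9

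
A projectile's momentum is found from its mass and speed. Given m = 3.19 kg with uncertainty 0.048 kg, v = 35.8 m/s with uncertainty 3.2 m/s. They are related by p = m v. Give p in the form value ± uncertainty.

p is a product of powers, so relative uncertainties combine in quadrature:
  (1·δm/m)² = (1×0.0150)² = 0.000226;  (1·δv/v)² = (1×0.0894)² = 0.00799
δp/p = √(0.00822) = 0.0906
p = 114 kg·m/s, so δp = 0.0906 × 114 = 10.4 kg·m/s.

114 ± 10.4 kg·m/s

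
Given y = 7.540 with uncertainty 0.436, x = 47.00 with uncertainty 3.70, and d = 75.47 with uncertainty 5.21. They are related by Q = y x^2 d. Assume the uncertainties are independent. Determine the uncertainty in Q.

2.28e+05

For a monomial Q ∝ y, x^2, d, fractional errors add in quadrature:
  (1·δy/y)² = (1×0.0578)² = 0.00334;  (2·δx/x)² = (2×0.0787)² = 0.0248;  (1·δd/d)² = (1×0.0690)² = 0.00477
δQ/Q = √(0.0329) = 0.181
Q = 1.257e+06, so δQ = 0.181 × 1.257e+06 = 2.28e+05.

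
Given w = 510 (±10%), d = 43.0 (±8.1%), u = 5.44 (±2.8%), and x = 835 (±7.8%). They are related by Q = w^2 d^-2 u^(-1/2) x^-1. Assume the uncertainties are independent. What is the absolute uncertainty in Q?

0.0195

Products/powers → add relative errors in quadrature, weighted by exponent:
  (2·δw/w)² = (2×0.100)² = 0.0400;  (-2·δd/d)² = (-2×0.0810)² = 0.0262;  (−½·δu/u)² = (-0.5×0.0280)² = 0.000196;  (-1·δx/x)² = (-1×0.0780)² = 0.00608
δQ/Q = √(0.0725) = 0.269
Q = 0.0722, so δQ = 0.269 × 0.0722 = 0.0195.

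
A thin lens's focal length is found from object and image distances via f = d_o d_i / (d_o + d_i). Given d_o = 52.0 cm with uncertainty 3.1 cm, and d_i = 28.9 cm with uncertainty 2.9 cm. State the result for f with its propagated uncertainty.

18.6 ± 1.26 cm

∂f/∂d_o = (d_i/(d_o+d_i))² = 0.128;  ∂f/∂d_i = (d_o/(d_o+d_i))² = 0.413
δf = √((∂f/∂d_o · δd_o)² + (∂f/∂d_i · δd_i)²) = √(0.157 + 1.44) = 1.26 cm
f = 18.6 cm.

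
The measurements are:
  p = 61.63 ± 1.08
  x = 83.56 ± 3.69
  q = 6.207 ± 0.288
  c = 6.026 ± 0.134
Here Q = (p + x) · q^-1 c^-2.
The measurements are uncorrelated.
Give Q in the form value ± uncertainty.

0.6442 ± 0.0448

Let u = p + x = 145.2. δu = √(δp² + δx²) = √(1.17 + 13.6) = 3.84, so δu/u = 0.0265.
Q is then a monomial in u, q, c:
δQ/Q = √((δu/u)² + (-1·δq/q)² + (-2·δc/c)²) = √(0.000701 + 0.00215 + 0.00198) = 0.0695
Q = 0.6442, so δQ = 0.0695 × 0.6442 = 0.0448.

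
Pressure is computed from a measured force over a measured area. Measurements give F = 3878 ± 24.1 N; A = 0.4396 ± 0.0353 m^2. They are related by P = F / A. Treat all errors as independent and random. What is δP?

Since P is a product/quotient, work with relative uncertainties:
  (1·δF/F)² = (1×0.00621)² = 3.86e-05;  (-1·δA/A)² = (-1×0.0803)² = 0.00645
δP/P = √(0.00649) = 0.0805
P = 8822 Pa, so δP = 0.0805 × 8822 = 710 Pa.

710 Pa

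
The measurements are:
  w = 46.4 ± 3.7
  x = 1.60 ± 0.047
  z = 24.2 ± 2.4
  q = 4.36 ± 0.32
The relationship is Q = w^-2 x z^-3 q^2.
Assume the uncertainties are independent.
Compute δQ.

Relative error in a monomial: (δQ/Q)² = Σ (nᵢ · δxᵢ/xᵢ)².
  (-2·δw/w)² = (-2×0.0797)² = 0.0254;  (1·δx/x)² = (1×0.0294)² = 0.000863;  (-3·δz/z)² = (-3×0.0992)² = 0.0885;  (2·δq/q)² = (2×0.0734)² = 0.0215
δQ/Q = √(0.136) = 0.369
Q = 9.97e-07, so δQ = 0.369 × 9.97e-07 = 3.68e-07.

3.68e-07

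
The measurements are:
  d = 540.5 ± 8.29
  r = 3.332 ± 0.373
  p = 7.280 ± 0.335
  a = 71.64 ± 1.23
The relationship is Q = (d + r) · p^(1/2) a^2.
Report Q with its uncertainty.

(7.531 ± 0.332) × 10^6

Let u = d + r = 543.8. δu = √(δd² + δr²) = √(68.7 + 0.139) = 8.30, so δu/u = 0.0153.
Q is then a monomial in u, p, a:
δQ/Q = √((δu/u)² + (½·δp/p)² + (2·δa/a)²) = √(0.000233 + 0.000529 + 0.00118) = 0.0441
Q = 7.531e+06, so δQ = 0.0441 × 7.531e+06 = 3.32e+05.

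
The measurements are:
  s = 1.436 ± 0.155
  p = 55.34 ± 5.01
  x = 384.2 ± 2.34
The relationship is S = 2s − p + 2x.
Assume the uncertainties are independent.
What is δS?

6.86

S is a linear combination, so absolute uncertainties add in quadrature:
  (2·δs)² = 0.0961;  (δp)² = 25.1;  (2·δx)² = 21.9
δS = √(47.1) = 6.86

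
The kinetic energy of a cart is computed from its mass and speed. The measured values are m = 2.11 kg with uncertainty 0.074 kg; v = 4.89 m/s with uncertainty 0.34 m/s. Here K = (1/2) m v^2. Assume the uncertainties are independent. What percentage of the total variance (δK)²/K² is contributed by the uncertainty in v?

94.0%

(δK/K)² = (1·δm/m)² + (2·δv/v)²
  m term: (1×0.0351)² = 0.00123
  v term: (2×0.0695)² = 0.0193
Total = 0.0206. Share from v = 0.0193/0.0206 = 0.940.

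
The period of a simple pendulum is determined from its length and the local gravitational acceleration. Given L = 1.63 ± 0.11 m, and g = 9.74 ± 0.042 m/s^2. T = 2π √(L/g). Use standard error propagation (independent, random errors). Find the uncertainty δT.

0.0869 s

For a monomial T ∝ L^(1/2), g^(-1/2), fractional errors add in quadrature:
  (½·δL/L)² = (0.5×0.0675)² = 0.00114;  (−½·δg/g)² = (-0.5×0.00431)² = 4.65e-06
δT/T = √(0.00114) = 0.0338
T = 2.57 s, so δT = 0.0338 × 2.57 = 0.0869 s.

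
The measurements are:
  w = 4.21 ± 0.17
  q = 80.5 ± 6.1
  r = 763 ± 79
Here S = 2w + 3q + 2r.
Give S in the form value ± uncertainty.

1780 ± 159

S is a linear combination, so absolute uncertainties add in quadrature:
  (2·δw)² = 0.116;  (3·δq)² = 335;  (2·δr)² = 25000
δS = √(25300) = 159
S = 1780.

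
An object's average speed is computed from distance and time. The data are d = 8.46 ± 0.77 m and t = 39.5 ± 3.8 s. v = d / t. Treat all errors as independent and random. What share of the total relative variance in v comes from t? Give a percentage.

(δv/v)² = (1·δd/d)² + (-1·δt/t)²
  d term: (1×0.0910)² = 0.00828
  t term: (-1×0.0962)² = 0.00925
Total = 0.0175. Share from t = 0.00925/0.0175 = 0.528.

52.8%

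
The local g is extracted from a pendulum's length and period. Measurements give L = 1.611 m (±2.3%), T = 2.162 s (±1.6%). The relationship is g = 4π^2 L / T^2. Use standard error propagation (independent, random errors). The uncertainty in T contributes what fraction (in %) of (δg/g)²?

65.9%

(δg/g)² = (1·δL/L)² + (-2·δT/T)²
  L term: (1×0.0230)² = 0.000529
  T term: (-2×0.0160)² = 0.00102
Total = 0.00155. Share from T = 0.00102/0.00155 = 0.659.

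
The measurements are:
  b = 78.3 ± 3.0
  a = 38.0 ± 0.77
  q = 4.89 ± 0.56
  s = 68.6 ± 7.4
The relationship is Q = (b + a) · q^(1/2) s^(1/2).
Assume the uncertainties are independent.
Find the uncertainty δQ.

177

Let u = b + a = 116. δu = √(δb² + δa²) = √(9.00 + 0.593) = 3.10, so δu/u = 0.0266.
Q is then a monomial in u, q, s:
δQ/Q = √((δu/u)² + (½·δq/q)² + (½·δs/s)²) = √(0.000709 + 0.00328 + 0.00291) = 0.0830
Q = 2130, so δQ = 0.0830 × 2130 = 177.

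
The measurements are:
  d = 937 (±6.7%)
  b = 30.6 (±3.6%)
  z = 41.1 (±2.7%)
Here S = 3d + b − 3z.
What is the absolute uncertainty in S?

188

Absolute uncertainties add in quadrature for a linear combination:
  (3·δd)² = 35500;  (δb)² = 1.21;  (3·δz)² = 11.1
δS = √(35500) = 188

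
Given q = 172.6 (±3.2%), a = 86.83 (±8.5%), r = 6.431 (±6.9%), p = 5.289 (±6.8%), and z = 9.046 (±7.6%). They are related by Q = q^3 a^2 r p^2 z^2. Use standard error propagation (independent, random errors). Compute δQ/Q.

0.291

Each factor contributes (exponent × relative error)² to (δQ/Q)²:
  (3·δq/q)² = (3×0.0320)² = 0.00922;  (2·δa/a)² = (2×0.0850)² = 0.0289;  (1·δr/r)² = (1×0.0690)² = 0.00476;  (2·δp/p)² = (2×0.0680)² = 0.0185;  (2·δz/z)² = (2×0.0760)² = 0.0231
δQ/Q = √(0.0845) = 0.291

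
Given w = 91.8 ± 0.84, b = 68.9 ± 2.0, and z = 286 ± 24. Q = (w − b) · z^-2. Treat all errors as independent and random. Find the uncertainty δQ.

5.4e-05

Let u = w − b = 22.9. δu = √(δw² + δb²) = √(0.706 + 4.00) = 2.17, so δu/u = 0.0947.
Q is then a monomial in u, z:
δQ/Q = √((δu/u)² + (-2·δz/z)²) = √(0.00897 + 0.0282) = 0.193
Q = 0.000280, so δQ = 0.193 × 0.000280 = 5.4e-05.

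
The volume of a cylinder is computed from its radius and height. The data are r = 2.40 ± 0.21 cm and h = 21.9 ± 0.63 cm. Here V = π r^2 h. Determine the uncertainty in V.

70.3 cm^3

Products/powers → add relative errors in quadrature, weighted by exponent:
  (2·δr/r)² = (2×0.0875)² = 0.0306;  (1·δh/h)² = (1×0.0288)² = 0.000828
δV/V = √(0.0315) = 0.177
V = 396 cm^3, so δV = 0.177 × 396 = 70.3 cm^3.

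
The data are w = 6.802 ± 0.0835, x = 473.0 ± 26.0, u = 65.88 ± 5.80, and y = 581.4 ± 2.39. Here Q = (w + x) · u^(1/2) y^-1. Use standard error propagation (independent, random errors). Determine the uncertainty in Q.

0.468

Let h = w + x = 479.8. δh = √(δw² + δx²) = √(0.00697 + 676) = 26.0, so δh/h = 0.0542.
Q is then a monomial in h, u, y:
δQ/Q = √((δh/h)² + (½·δu/u)² + (-1·δy/y)²) = √(0.00294 + 0.00194 + 1.69e-05) = 0.0699
Q = 6.698, so δQ = 0.0699 × 6.698 = 0.468.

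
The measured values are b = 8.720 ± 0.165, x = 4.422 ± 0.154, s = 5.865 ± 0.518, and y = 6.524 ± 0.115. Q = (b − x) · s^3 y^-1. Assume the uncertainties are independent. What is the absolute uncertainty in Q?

Let u = b − x = 4.298. δu = √(δb² + δx²) = √(0.0272 + 0.0237) = 0.226, so δu/u = 0.0525.
Q is then a monomial in u, s, y:
δQ/Q = √((δu/u)² + (3·δs/s)² + (-1·δy/y)²) = √(0.00276 + 0.0702 + 0.000311) = 0.271
Q = 132.9, so δQ = 0.271 × 132.9 = 36.0.

36.0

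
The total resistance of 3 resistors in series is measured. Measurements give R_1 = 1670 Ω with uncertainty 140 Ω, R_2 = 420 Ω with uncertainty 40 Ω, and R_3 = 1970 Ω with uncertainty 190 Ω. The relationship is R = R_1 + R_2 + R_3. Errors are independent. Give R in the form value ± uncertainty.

4060 ± 239 Ω

R is a linear combination, so absolute uncertainties add in quadrature:
  (δR_1)² = 19600;  (δR_2)² = 1600;  (δR_3)² = 36100
δR = √(57300) = 239 Ω
R = 4060 Ω.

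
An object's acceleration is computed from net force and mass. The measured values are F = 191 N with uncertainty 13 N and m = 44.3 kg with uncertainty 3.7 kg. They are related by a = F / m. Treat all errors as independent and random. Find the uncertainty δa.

Products/powers → add relative errors in quadrature, weighted by exponent:
  (1·δF/F)² = (1×0.0681)² = 0.00463;  (-1·δm/m)² = (-1×0.0835)² = 0.00698
δa/a = √(0.0116) = 0.108
a = 4.31 m/s^2, so δa = 0.108 × 4.31 = 0.465 m/s^2.

0.465 m/s^2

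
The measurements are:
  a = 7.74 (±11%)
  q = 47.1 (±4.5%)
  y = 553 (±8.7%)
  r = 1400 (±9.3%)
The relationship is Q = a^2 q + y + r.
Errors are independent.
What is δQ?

Let p = a^2·q = 2820. δp/p = √((2·δa/a)² + (1·δq/q)²) = √(0.0484 + 0.00202) = 0.225, so δp = 634.
Q = p + y + r: δQ = √(δp² + δy² + δr²) = √(4.01e+05 + 2310 + 17000) = 649

649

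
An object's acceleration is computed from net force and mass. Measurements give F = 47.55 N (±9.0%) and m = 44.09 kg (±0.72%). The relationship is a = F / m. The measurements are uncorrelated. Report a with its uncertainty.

For a monomial a ∝ F, m^-1, fractional errors add in quadrature:
  (1·δF/F)² = (1×0.0900)² = 0.00810;  (-1·δm/m)² = (-1×0.00720)² = 5.18e-05
δa/a = √(0.00815) = 0.0903
a = 1.078 m/s^2, so δa = 0.0903 × 1.078 = 0.0974 m/s^2.

1.078 ± 0.0974 m/s^2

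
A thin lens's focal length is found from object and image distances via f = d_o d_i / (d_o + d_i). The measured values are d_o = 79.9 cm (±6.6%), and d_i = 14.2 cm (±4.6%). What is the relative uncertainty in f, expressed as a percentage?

∂f/∂d_o = (d_i/(d_o+d_i))² = 0.0228;  ∂f/∂d_i = (d_o/(d_o+d_i))² = 0.721
δf = √((∂f/∂d_o · δd_o)² + (∂f/∂d_i · δd_i)²) = √(0.0144 + 0.222) = 0.486 cm
f = 12.1 cm, so δf/f = 0.486/12.1 = 0.0403.

4.03%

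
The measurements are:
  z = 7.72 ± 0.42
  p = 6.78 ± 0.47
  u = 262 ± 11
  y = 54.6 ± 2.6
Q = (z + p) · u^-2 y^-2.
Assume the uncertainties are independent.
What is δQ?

Let w = z + p = 14.5. δw = √(δz² + δp²) = √(0.176 + 0.221) = 0.630, so δw/w = 0.0435.
Q is then a monomial in w, u, y:
δQ/Q = √((δw/w)² + (-2·δu/u)² + (-2·δy/y)²) = √(0.00189 + 0.00705 + 0.00907) = 0.134
Q = 7.09e-08, so δQ = 0.134 × 7.09e-08 = 9.51e-09.

9.51e-09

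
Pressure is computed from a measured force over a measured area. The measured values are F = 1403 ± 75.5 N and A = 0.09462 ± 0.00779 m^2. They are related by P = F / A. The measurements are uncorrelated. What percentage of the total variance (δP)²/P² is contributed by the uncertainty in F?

(δP/P)² = (1·δF/F)² + (-1·δA/A)²
  F term: (1×0.0538)² = 0.00290
  A term: (-1×0.0823)² = 0.00678
Total = 0.00967. Share from F = 0.00290/0.00967 = 0.299.

29.9%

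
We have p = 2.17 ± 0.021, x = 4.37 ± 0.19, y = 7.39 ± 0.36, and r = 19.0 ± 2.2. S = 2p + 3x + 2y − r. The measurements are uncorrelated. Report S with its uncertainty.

13.2 ± 2.38

S is a linear combination, so absolute uncertainties add in quadrature:
  (2·δp)² = 0.00176;  (3·δx)² = 0.325;  (2·δy)² = 0.518;  (δr)² = 4.84
δS = √(5.69) = 2.38
S = 13.2.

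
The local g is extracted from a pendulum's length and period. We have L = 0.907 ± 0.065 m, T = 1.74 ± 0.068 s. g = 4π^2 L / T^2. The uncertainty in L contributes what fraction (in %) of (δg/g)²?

(δg/g)² = (1·δL/L)² + (-2·δT/T)²
  L term: (1×0.0717)² = 0.00514
  T term: (-2×0.0391)² = 0.00611
Total = 0.0112. Share from L = 0.00514/0.0112 = 0.457.

45.7%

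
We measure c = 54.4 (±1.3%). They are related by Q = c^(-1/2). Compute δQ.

0.000881

Q ∝ c^(-1/2), so δQ/Q = |−½| · δc/c = 0.5 × 0.0130 = 0.00650.
Q = 0.136, so δQ = 0.00650 × 0.136 = 0.000881.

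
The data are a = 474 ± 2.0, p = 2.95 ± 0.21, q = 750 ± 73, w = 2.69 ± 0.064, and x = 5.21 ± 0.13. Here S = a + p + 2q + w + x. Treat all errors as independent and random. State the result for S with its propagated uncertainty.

S is a linear combination, so absolute uncertainties add in quadrature:
  (δa)² = 4.00;  (δp)² = 0.0441;  (2·δq)² = 21300;  (δw)² = 0.00410;  (δx)² = 0.0169
δS = √(21300) = 146
S = 1980.

1980 ± 146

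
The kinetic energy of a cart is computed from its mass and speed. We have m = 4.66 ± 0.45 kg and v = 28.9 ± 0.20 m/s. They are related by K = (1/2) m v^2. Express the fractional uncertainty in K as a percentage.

For a monomial K ∝ m, v^2, fractional errors add in quadrature:
  (1·δm/m)² = (1×0.0966)² = 0.00933;  (2·δv/v)² = (2×0.00692)² = 0.000192
δK/K = √(0.00952) = 0.0976

9.76%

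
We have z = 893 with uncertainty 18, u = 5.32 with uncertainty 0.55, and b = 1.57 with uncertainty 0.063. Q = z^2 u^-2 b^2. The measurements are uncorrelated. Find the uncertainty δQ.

15700

Products/powers → add relative errors in quadrature, weighted by exponent:
  (2·δz/z)² = (2×0.0202)² = 0.00163;  (-2·δu/u)² = (-2×0.103)² = 0.0428;  (2·δb/b)² = (2×0.0401)² = 0.00644
δQ/Q = √(0.0508) = 0.225
Q = 69500, so δQ = 0.225 × 69500 = 15700.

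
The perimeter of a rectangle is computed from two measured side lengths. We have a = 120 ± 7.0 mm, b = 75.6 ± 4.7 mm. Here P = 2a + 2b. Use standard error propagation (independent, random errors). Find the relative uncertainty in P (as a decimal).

Each term contributes (cᵢ δxᵢ)² to (δP)²:
  (2·δa)² = 196;  (2·δb)² = 88.4
δP = √(284) = 16.9 mm
P = 391 mm, so δP/P = 16.9/391 = 0.0431.

0.0431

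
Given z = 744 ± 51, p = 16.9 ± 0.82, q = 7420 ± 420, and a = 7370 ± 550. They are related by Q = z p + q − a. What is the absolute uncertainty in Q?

1260

Let w = z·p = 12600. δw/w = √((1·δz/z)² + (1·δp/p)²) = √(0.00470 + 0.00235) = 0.0840, so δw = 1060.
Q = w + q − a: δQ = √(δw² + δq² + δa²) = √(1.12e+06 + 1.76e+05 + 3.02e+05) = 1260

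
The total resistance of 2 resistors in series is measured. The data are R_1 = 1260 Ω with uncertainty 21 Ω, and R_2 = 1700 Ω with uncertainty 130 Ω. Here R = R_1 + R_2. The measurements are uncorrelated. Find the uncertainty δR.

132 Ω

R is a linear combination, so absolute uncertainties add in quadrature:
  (δR_1)² = 441;  (δR_2)² = 16900
δR = √(17300) = 132 Ω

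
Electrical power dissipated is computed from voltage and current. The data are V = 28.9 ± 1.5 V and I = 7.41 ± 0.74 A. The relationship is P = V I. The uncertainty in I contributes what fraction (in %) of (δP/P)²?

78.7%

(δP/P)² = (1·δV/V)² + (1·δI/I)²
  V term: (1×0.0519)² = 0.00269
  I term: (1×0.0999)² = 0.00997
Total = 0.0127. Share from I = 0.00997/0.0127 = 0.787.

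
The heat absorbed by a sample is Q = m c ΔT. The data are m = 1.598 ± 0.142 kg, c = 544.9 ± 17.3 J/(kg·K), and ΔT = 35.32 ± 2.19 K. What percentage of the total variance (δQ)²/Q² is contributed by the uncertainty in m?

(δQ/Q)² = (1·δm/m)² + (1·δc/c)² + (1·δΔT/ΔT)²
  m term: (1×0.0889)² = 0.00790
  c term: (1×0.0317)² = 0.00101
  ΔT term: (1×0.0620)² = 0.00384
Total = 0.0127. Share from m = 0.00790/0.0127 = 0.619.

61.9%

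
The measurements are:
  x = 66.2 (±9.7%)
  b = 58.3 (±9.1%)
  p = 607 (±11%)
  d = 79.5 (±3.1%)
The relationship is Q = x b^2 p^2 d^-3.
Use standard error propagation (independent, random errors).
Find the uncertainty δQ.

52100

Since Q is a product/quotient, work with relative uncertainties:
  (1·δx/x)² = (1×0.0970)² = 0.00941;  (2·δb/b)² = (2×0.0910)² = 0.0331;  (2·δp/p)² = (2×0.110)² = 0.0484;  (-3·δd/d)² = (-3×0.0310)² = 0.00865
δQ/Q = √(0.0996) = 0.316
Q = 1.65e+05, so δQ = 0.316 × 1.65e+05 = 52100.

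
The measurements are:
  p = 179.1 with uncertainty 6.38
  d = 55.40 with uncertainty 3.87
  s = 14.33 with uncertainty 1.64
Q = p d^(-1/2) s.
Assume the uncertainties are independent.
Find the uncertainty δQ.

Q is a product of powers, so relative uncertainties combine in quadrature:
  (1·δp/p)² = (1×0.0356)² = 0.00127;  (−½·δd/d)² = (-0.5×0.0699)² = 0.00122;  (1·δs/s)² = (1×0.114)² = 0.0131
δQ/Q = √(0.0156) = 0.125
Q = 344.8, so δQ = 0.125 × 344.8 = 43.0.

43.0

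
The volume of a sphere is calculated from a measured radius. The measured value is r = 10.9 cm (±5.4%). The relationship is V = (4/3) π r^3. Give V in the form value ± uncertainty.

5420 ± 879 cm^3

V is a product of powers, so relative uncertainties combine in quadrature:
  (3·δr/r)² = (3×0.0540)² = 0.0262
δV/V = √(0.0262) = 0.162
V = 5420 cm^3, so δV = 0.162 × 5420 = 879 cm^3.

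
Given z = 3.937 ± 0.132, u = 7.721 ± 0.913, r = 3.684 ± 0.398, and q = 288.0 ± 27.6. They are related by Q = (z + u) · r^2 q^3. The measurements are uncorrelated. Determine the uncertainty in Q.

1.39e+09

Let w = z + u = 11.66. δw = √(δz² + δu²) = √(0.0174 + 0.834) = 0.922, so δw/w = 0.0791.
Q is then a monomial in w, r, q:
δQ/Q = √((δw/w)² + (2·δr/r)² + (3·δq/q)²) = √(0.00626 + 0.0467 + 0.0827) = 0.368
Q = 3.78e+09, so δQ = 0.368 × 3.78e+09 = 1.39e+09.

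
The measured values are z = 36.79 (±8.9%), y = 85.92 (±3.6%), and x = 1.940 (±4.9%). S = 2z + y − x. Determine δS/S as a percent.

4.60%

Sums and differences: (δS)² = Σ (cᵢ δxᵢ)².
  (2·δz)² = 42.9;  (δy)² = 9.57;  (δx)² = 0.00904
δS = √(52.5) = 7.24
S = 157.6, so δS/S = 7.24/157.6 = 0.0460.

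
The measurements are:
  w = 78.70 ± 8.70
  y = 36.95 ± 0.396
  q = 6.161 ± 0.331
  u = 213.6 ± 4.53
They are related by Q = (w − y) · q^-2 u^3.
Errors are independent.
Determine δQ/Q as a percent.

24.3%

Let h = w − y = 41.75. δh = √(δw² + δy²) = √(75.7 + 0.157) = 8.71, so δh/h = 0.209.
Q is then a monomial in h, q, u:
δQ/Q = √((δh/h)² + (-2·δq/q)² + (3·δu/u)²) = √(0.0435 + 0.0115 + 0.00405) = 0.243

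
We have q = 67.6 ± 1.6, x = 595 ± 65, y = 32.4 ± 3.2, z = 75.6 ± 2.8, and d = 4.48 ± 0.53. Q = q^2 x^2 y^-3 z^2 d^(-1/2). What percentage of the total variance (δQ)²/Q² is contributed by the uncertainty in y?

59.8%

(δQ/Q)² = (2·δq/q)² + (2·δx/x)² + (-3·δy/y)² + (2·δz/z)² + (−½·δd/d)²
  q term: (2×0.0237)² = 0.00224
  x term: (2×0.109)² = 0.0477
  y term: (-3×0.0988)² = 0.0878
  z term: (2×0.0370)² = 0.00549
  d term: (-0.5×0.118)² = 0.00350
Total = 0.147. Share from y = 0.0878/0.147 = 0.598.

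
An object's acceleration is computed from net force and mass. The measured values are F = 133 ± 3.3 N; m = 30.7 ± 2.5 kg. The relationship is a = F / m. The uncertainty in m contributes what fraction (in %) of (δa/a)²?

(δa/a)² = (1·δF/F)² + (-1·δm/m)²
  F term: (1×0.0248)² = 0.000616
  m term: (-1×0.0814)² = 0.00663
Total = 0.00725. Share from m = 0.00663/0.00725 = 0.915.

91.5%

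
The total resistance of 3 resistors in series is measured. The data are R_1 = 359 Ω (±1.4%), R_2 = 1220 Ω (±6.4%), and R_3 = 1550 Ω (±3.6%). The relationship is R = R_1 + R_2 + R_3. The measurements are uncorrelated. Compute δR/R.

0.0307

R is a linear combination, so absolute uncertainties add in quadrature:
  (δR_1)² = 25.3;  (δR_2)² = 6100;  (δR_3)² = 3110
δR = √(9240) = 96.1 Ω
R = 3130 Ω, so δR/R = 96.1/3130 = 0.0307.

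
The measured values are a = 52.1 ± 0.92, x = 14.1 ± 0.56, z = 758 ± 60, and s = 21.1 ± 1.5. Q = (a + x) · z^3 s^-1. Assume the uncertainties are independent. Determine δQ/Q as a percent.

24.8%

Let u = a + x = 66.2. δu = √(δa² + δx²) = √(0.846 + 0.314) = 1.08, so δu/u = 0.0163.
Q is then a monomial in u, z, s:
δQ/Q = √((δu/u)² + (3·δz/z)² + (-1·δs/s)²) = √(0.000265 + 0.0564 + 0.00505) = 0.248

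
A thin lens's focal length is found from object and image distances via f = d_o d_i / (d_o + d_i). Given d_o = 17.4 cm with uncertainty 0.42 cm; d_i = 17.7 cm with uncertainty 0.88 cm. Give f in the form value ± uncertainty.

∂f/∂d_o = (d_i/(d_o+d_i))² = 0.254;  ∂f/∂d_i = (d_o/(d_o+d_i))² = 0.246
δf = √((∂f/∂d_o · δd_o)² + (∂f/∂d_i · δd_i)²) = √(0.0114 + 0.0468) = 0.241 cm
f = 8.77 cm.

8.77 ± 0.241 cm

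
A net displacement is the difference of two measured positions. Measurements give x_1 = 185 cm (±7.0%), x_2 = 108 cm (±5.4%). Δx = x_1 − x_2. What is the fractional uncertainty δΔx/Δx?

0.184

For a sum/difference, combine absolute errors in quadrature:
  (δx_1)² = 168;  (δx_2)² = 34.0
δΔx = √(202) = 14.2 cm
Δx = 77.0 cm, so δΔx/Δx = 14.2/77.0 = 0.184.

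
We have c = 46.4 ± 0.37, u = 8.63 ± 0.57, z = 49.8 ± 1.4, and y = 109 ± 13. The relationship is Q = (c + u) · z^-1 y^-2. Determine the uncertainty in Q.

2.24e-05

Let w = c + u = 55.0. δw = √(δc² + δu²) = √(0.137 + 0.325) = 0.680, so δw/w = 0.0123.
Q is then a monomial in w, z, y:
δQ/Q = √((δw/w)² + (-1·δz/z)² + (-2·δy/y)²) = √(0.000152 + 0.000790 + 0.0569) = 0.241
Q = 9.3e-05, so δQ = 0.241 × 9.3e-05 = 2.24e-05.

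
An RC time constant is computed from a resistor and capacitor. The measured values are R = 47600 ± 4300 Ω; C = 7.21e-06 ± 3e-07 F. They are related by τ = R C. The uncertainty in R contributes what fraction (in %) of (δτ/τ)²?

(δτ/τ)² = (1·δR/R)² + (1·δC/C)²
  R term: (1×0.0903)² = 0.00816
  C term: (1×0.0416)² = 0.00173
Total = 0.00989. Share from R = 0.00816/0.00989 = 0.825.

82.5%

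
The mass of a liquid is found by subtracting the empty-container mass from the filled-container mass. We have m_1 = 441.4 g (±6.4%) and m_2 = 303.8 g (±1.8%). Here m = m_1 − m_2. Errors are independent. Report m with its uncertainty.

For a sum/difference, combine absolute errors in quadrature:
  (δm_1)² = 798;  (δm_2)² = 29.9
δm = √(828) = 28.8 g
m = 137.6 g.

137.6 ± 28.8 g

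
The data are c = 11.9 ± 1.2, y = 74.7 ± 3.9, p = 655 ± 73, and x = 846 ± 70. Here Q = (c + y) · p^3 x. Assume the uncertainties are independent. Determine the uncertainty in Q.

7.16e+12

Let u = c + y = 86.6. δu = √(δc² + δy²) = √(1.44 + 15.2) = 4.08, so δu/u = 0.0471.
Q is then a monomial in u, p, x:
δQ/Q = √((δu/u)² + (3·δp/p)² + (1·δx/x)²) = √(0.00222 + 0.112 + 0.00685) = 0.348
Q = 2.06e+13, so δQ = 0.348 × 2.06e+13 = 7.16e+12.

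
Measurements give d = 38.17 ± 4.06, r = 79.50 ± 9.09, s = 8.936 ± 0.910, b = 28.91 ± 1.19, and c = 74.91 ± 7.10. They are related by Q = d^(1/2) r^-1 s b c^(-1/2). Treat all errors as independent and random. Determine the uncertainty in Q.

Q is a product of powers, so relative uncertainties combine in quadrature:
  (½·δd/d)² = (0.5×0.106)² = 0.00283;  (-1·δr/r)² = (-1×0.114)² = 0.0131;  (1·δs/s)² = (1×0.102)² = 0.0104;  (1·δb/b)² = (1×0.0412)² = 0.00169;  (−½·δc/c)² = (-0.5×0.0948)² = 0.00225
δQ/Q = √(0.0302) = 0.174
Q = 2.320, so δQ = 0.174 × 2.320 = 0.403.

0.403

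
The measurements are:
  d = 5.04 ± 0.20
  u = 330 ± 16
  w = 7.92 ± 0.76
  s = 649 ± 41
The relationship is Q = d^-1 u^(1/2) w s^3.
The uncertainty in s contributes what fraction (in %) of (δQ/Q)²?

(δQ/Q)² = (-1·δd/d)² + (½·δu/u)² + (1·δw/w)² + (3·δs/s)²
  d term: (-1×0.0397)² = 0.00157
  u term: (0.5×0.0485)² = 0.000588
  w term: (1×0.0960)² = 0.00921
  s term: (3×0.0632)² = 0.0359
Total = 0.0473. Share from s = 0.0359/0.0473 = 0.760.

76.0%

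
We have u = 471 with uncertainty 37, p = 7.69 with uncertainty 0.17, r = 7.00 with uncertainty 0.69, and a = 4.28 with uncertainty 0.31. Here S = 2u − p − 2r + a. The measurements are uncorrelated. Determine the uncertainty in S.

S is a linear combination, so absolute uncertainties add in quadrature:
  (2·δu)² = 5480;  (δp)² = 0.0289;  (2·δr)² = 1.90;  (δa)² = 0.0961
δS = √(5480) = 74.0

74.0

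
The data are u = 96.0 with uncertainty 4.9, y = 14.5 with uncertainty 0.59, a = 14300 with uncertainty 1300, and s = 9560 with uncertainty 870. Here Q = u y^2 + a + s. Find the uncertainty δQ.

Let p = u·y^2 = 20200. δp/p = √((1·δu/u)² + (2·δy/y)²) = √(0.00261 + 0.00662) = 0.0961, so δp = 1940.
Q = p + a + s: δQ = √(δp² + δa² + δs²) = √(3.76e+06 + 1.69e+06 + 7.57e+05) = 2490

2490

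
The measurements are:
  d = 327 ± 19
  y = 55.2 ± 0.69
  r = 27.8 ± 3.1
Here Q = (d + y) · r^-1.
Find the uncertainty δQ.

1.68

Let u = d + y = 382. δu = √(δd² + δy²) = √(361 + 0.476) = 19.0, so δu/u = 0.0497.
Q is then a monomial in u, r:
δQ/Q = √((δu/u)² + (-1·δr/r)²) = √(0.00247 + 0.0124) = 0.122
Q = 13.7, so δQ = 0.122 × 13.7 = 1.68.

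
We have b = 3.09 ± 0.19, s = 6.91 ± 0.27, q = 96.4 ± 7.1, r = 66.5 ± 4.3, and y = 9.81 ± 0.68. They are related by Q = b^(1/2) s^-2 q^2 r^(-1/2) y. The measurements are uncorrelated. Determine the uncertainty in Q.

Products/powers → add relative errors in quadrature, weighted by exponent:
  (½·δb/b)² = (0.5×0.0615)² = 0.000945;  (-2·δs/s)² = (-2×0.0391)² = 0.00611;  (2·δq/q)² = (2×0.0737)² = 0.0217;  (−½·δr/r)² = (-0.5×0.0647)² = 0.00105;  (1·δy/y)² = (1×0.0693)² = 0.00480
δQ/Q = √(0.0346) = 0.186
Q = 412, so δQ = 0.186 × 412 = 76.6.

76.6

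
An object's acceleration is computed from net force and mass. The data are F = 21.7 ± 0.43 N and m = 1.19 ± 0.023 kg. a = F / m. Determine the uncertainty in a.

0.505 m/s^2

Since a is a product/quotient, work with relative uncertainties:
  (1·δF/F)² = (1×0.0198)² = 0.000393;  (-1·δm/m)² = (-1×0.0193)² = 0.000374
δa/a = √(0.000766) = 0.0277
a = 18.2 m/s^2, so δa = 0.0277 × 18.2 = 0.505 m/s^2.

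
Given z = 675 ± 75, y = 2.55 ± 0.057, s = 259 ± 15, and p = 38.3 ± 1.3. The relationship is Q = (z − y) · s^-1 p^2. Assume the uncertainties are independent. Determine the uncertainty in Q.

Let u = z − y = 672. δu = √(δz² + δy²) = √(5620 + 0.00325) = 75.0, so δu/u = 0.112.
Q is then a monomial in u, s, p:
δQ/Q = √((δu/u)² + (-1·δs/s)² + (2·δp/p)²) = √(0.0124 + 0.00335 + 0.00461) = 0.143
Q = 3810, so δQ = 0.143 × 3810 = 544.

544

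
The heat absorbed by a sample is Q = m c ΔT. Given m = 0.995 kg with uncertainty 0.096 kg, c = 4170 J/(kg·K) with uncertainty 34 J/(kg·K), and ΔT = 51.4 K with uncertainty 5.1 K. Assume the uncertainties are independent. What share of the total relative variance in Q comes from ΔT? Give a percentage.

51.2%

(δQ/Q)² = (1·δm/m)² + (1·δc/c)² + (1·δΔT/ΔT)²
  m term: (1×0.0965)² = 0.00931
  c term: (1×0.00815)² = 6.65e-05
  ΔT term: (1×0.0992)² = 0.00984
Total = 0.0192. Share from ΔT = 0.00984/0.0192 = 0.512.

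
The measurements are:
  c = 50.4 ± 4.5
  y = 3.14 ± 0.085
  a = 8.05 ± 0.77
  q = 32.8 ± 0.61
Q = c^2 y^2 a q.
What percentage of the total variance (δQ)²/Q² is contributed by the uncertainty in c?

(δQ/Q)² = (2·δc/c)² + (2·δy/y)² + (1·δa/a)² + (1·δq/q)²
  c term: (2×0.0893)² = 0.0319
  y term: (2×0.0271)² = 0.00293
  a term: (1×0.0957)² = 0.00915
  q term: (1×0.0186)² = 0.000346
Total = 0.0443. Share from c = 0.0319/0.0443 = 0.720.

72.0%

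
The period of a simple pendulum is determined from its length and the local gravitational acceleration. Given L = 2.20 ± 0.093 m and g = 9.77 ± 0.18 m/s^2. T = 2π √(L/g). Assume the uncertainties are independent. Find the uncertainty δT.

0.0687 s

Relative error in a monomial: (δT/T)² = Σ (nᵢ · δxᵢ/xᵢ)².
  (½·δL/L)² = (0.5×0.0423)² = 0.000447;  (−½·δg/g)² = (-0.5×0.0184)² = 8.49e-05
δT/T = √(0.000532) = 0.0231
T = 2.98 s, so δT = 0.0231 × 2.98 = 0.0687 s.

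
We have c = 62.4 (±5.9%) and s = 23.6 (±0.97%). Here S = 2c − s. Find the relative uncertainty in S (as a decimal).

Each term contributes (cᵢ δxᵢ)² to (δS)²:
  (2·δc)² = 54.2;  (δs)² = 0.0524
δS = √(54.3) = 7.37
S = 101, so δS/S = 7.37/101 = 0.0728.

0.0728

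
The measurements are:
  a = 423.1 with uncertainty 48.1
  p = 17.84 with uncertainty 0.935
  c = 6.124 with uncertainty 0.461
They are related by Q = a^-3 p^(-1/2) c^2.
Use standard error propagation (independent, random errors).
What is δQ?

4.38e-08

For a monomial Q ∝ a^-3, p^(-1/2), c^2, fractional errors add in quadrature:
  (-3·δa/a)² = (-3×0.114)² = 0.116;  (−½·δp/p)² = (-0.5×0.0524)² = 0.000687;  (2·δc/c)² = (2×0.0753)² = 0.0227
δQ/Q = √(0.140) = 0.374
Q = 1.172e-07, so δQ = 0.374 × 1.172e-07 = 4.38e-08.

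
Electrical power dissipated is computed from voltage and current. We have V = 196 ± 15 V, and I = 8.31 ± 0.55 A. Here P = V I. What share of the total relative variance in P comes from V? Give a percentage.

57.2%

(δP/P)² = (1·δV/V)² + (1·δI/I)²
  V term: (1×0.0765)² = 0.00586
  I term: (1×0.0662)² = 0.00438
Total = 0.0102. Share from V = 0.00586/0.0102 = 0.572.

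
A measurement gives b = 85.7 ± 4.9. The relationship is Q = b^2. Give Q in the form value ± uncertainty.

7340 ± 840

Q ∝ b^2, so δQ/Q = |2| · δb/b = 2 × 0.0572 = 0.114.
Q = 7340, so δQ = 0.114 × 7340 = 840.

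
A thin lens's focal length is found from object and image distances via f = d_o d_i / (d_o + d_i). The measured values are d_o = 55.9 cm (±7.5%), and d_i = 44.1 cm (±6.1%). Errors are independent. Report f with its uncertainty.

24.7 ± 1.17 cm

∂f/∂d_o = (d_i/(d_o+d_i))² = 0.194;  ∂f/∂d_i = (d_o/(d_o+d_i))² = 0.312
δf = √((∂f/∂d_o · δd_o)² + (∂f/∂d_i · δd_i)²) = √(0.665 + 0.707) = 1.17 cm
f = 24.7 cm.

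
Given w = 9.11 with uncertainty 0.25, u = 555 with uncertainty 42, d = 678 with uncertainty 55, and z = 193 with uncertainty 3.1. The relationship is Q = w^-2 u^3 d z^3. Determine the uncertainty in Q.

2.53e+15

Relative error in a monomial: (δQ/Q)² = Σ (nᵢ · δxᵢ/xᵢ)².
  (-2·δw/w)² = (-2×0.0274)² = 0.00301;  (3·δu/u)² = (3×0.0757)² = 0.0515;  (1·δd/d)² = (1×0.0811)² = 0.00658;  (3·δz/z)² = (3×0.0161)² = 0.00232
δQ/Q = √(0.0635) = 0.252
Q = 1e+16, so δQ = 0.252 × 1e+16 = 2.53e+15.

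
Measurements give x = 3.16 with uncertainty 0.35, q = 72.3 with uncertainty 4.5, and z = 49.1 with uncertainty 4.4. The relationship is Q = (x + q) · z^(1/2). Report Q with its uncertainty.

529 ± 39.5

Let u = x + q = 75.5. δu = √(δx² + δq²) = √(0.122 + 20.2) = 4.51, so δu/u = 0.0598.
Q is then a monomial in u, z:
δQ/Q = √((δu/u)² + (½·δz/z)²) = √(0.00358 + 0.00201) = 0.0747
Q = 529, so δQ = 0.0747 × 529 = 39.5.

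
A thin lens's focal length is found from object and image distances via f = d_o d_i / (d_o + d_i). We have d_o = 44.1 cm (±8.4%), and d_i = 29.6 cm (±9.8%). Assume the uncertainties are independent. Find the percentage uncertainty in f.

∂f/∂d_o = (d_i/(d_o+d_i))² = 0.161;  ∂f/∂d_i = (d_o/(d_o+d_i))² = 0.358
δf = √((∂f/∂d_o · δd_o)² + (∂f/∂d_i · δd_i)²) = √(0.357 + 1.08) = 1.20 cm
f = 17.7 cm, so δf/f = 1.20/17.7 = 0.0677.

6.77%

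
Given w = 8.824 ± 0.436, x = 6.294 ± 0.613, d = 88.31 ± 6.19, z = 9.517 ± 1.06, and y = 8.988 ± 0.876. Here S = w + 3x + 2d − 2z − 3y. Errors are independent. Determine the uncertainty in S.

For a sum/difference, combine absolute errors in quadrature:
  (δw)² = 0.190;  (3·δx)² = 3.38;  (2·δd)² = 153;  (2·δz)² = 4.49;  (3·δy)² = 6.91
δS = √(168) = 13.0

13.0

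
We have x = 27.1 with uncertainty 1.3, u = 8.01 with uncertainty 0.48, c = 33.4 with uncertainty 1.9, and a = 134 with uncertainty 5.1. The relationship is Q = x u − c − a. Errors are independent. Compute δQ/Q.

Let p = x·u = 217. δp/p = √((1·δx/x)² + (1·δu/u)²) = √(0.00230 + 0.00359) = 0.0768, so δp = 16.7.
Q = p − c − a: δQ = √(δp² + δc² + δa²) = √(278 + 3.61 + 26.0) = 17.5
Q = 49.7, so δQ/Q = 17.5/49.7 = 0.353.

0.353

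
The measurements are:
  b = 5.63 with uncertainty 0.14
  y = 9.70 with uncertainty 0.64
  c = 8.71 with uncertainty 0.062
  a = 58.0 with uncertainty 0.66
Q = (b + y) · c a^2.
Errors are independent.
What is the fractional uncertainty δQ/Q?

Let u = b + y = 15.3. δu = √(δb² + δy²) = √(0.0196 + 0.410) = 0.655, so δu/u = 0.0427.
Q is then a monomial in u, c, a:
δQ/Q = √((δu/u)² + (1·δc/c)² + (2·δa/a)²) = √(0.00183 + 5.07e-05 + 0.000518) = 0.0489

0.0489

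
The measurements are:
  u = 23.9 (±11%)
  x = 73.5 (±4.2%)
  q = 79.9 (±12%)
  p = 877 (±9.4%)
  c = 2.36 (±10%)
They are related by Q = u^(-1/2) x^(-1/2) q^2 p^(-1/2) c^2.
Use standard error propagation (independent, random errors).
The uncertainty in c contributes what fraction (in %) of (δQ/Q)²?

38.7%

(δQ/Q)² = (−½·δu/u)² + (−½·δx/x)² + (2·δq/q)² + (−½·δp/p)² + (2·δc/c)²
  u term: (-0.5×0.110)² = 0.00302
  x term: (-0.5×0.0420)² = 0.000441
  q term: (2×0.120)² = 0.0576
  p term: (-0.5×0.0940)² = 0.00221
  c term: (2×0.100)² = 0.0400
Total = 0.103. Share from c = 0.0400/0.103 = 0.387.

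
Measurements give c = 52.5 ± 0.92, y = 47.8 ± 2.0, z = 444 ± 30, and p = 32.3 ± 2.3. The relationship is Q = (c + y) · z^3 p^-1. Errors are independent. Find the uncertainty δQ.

5.87e+07

Let u = c + y = 100. δu = √(δc² + δy²) = √(0.846 + 4.00) = 2.20, so δu/u = 0.0219.
Q is then a monomial in u, z, p:
δQ/Q = √((δu/u)² + (3·δz/z)² + (-1·δp/p)²) = √(0.000482 + 0.0411 + 0.00507) = 0.216
Q = 2.72e+08, so δQ = 0.216 × 2.72e+08 = 5.87e+07.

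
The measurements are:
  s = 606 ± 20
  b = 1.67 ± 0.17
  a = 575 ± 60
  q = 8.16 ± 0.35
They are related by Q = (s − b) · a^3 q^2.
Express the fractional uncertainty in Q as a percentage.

32.6%

Let u = s − b = 604. δu = √(δs² + δb²) = √(400 + 0.0289) = 20.0, so δu/u = 0.0331.
Q is then a monomial in u, a, q:
δQ/Q = √((δu/u)² + (3·δa/a)² + (2·δq/q)²) = √(0.00110 + 0.0980 + 0.00736) = 0.326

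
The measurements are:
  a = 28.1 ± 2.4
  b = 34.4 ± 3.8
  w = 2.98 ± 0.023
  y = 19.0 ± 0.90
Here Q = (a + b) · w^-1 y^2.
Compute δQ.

Let u = a + b = 62.5. δu = √(δa² + δb²) = √(5.76 + 14.4) = 4.49, so δu/u = 0.0719.
Q is then a monomial in u, w, y:
δQ/Q = √((δu/u)² + (-1·δw/w)² + (2·δy/y)²) = √(0.00517 + 5.96e-05 + 0.00898) = 0.119
Q = 7570, so δQ = 0.119 × 7570 = 902.

902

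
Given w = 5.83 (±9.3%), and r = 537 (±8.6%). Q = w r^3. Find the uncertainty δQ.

2.48e+08

Each factor contributes (exponent × relative error)² to (δQ/Q)²:
  (1·δw/w)² = (1×0.0930)² = 0.00865;  (3·δr/r)² = (3×0.0860)² = 0.0666
δQ/Q = √(0.0752) = 0.274
Q = 9.03e+08, so δQ = 0.274 × 9.03e+08 = 2.48e+08.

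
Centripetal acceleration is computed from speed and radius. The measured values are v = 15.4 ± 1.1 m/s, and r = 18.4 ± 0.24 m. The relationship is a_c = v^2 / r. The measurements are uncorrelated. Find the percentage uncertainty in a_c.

14.3%

Each factor contributes (exponent × relative error)² to (δa_c/a_c)²:
  (2·δv/v)² = (2×0.0714)² = 0.0204;  (-1·δr/r)² = (-1×0.0130)² = 0.000170
δa_c/a_c = √(0.0206) = 0.143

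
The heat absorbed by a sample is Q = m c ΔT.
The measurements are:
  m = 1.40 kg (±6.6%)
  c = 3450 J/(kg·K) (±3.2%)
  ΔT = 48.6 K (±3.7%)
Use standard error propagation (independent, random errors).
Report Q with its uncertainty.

Relative error in a monomial: (δQ/Q)² = Σ (nᵢ · δxᵢ/xᵢ)².
  (1·δm/m)² = (1×0.0660)² = 0.00436;  (1·δc/c)² = (1×0.0320)² = 0.00102;  (1·δΔT/ΔT)² = (1×0.0370)² = 0.00137
δQ/Q = √(0.00675) = 0.0822
Q = 2.35e+05 J, so δQ = 0.0822 × 2.35e+05 = 19300 J.

(2.35 ± 0.193) × 10^5 J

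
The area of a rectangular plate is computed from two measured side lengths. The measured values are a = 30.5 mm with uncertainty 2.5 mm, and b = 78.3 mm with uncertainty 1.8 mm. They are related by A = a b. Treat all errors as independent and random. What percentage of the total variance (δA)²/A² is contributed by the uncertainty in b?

(δA/A)² = (1·δa/a)² + (1·δb/b)²
  a term: (1×0.0820)² = 0.00672
  b term: (1×0.0230)² = 0.000528
Total = 0.00725. Share from b = 0.000528/0.00725 = 0.0729.

7.29%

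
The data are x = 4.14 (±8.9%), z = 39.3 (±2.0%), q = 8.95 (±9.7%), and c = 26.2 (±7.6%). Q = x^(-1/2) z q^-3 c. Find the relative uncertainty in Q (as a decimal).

Each factor contributes (exponent × relative error)² to (δQ/Q)²:
  (−½·δx/x)² = (-0.5×0.0890)² = 0.00198;  (1·δz/z)² = (1×0.0200)² = 0.000400;  (-3·δq/q)² = (-3×0.0970)² = 0.0847;  (1·δc/c)² = (1×0.0760)² = 0.00578
δQ/Q = √(0.0928) = 0.305

0.305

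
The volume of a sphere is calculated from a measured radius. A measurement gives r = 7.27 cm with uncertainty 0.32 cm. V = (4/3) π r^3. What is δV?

V ∝ r^3, so δV/V = |3| · δr/r = 3 × 0.0440 = 0.132.
V = 1610 cm^3, so δV = 0.132 × 1610 = 213 cm^3.

213 cm^3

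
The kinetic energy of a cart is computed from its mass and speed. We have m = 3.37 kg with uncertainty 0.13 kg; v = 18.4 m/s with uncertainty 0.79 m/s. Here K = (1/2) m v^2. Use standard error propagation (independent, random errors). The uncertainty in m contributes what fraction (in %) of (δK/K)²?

(δK/K)² = (1·δm/m)² + (2·δv/v)²
  m term: (1×0.0386)² = 0.00149
  v term: (2×0.0429)² = 0.00737
Total = 0.00886. Share from m = 0.00149/0.00886 = 0.168.

16.8%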